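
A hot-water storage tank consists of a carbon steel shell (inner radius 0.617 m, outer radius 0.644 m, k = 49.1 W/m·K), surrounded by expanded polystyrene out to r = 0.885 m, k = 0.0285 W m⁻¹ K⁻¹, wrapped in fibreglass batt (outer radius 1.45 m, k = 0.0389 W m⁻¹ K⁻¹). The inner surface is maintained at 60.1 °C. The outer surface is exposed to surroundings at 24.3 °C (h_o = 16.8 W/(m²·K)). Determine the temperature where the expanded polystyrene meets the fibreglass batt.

T = 39.8 °C

Treat each layer as a resistance in series:
  R_carbon steel = (1/0.617 − 1/0.644)/(4πk) = 0.06795/(4π·49.1) = 1.101×10^-4 K/W
  R_expanded polystyrene = (1/0.644 − 1/0.885)/(4πk) = 0.4229/(4π·0.0285) = 1.181 K/W
  R_fibreglass batt = (1/0.885 − 1/1.45)/(4πk) = 0.4403/(4π·0.0389) = 0.9007 K/W
  R_conv,out = 1/(4πr²h) = 1/(4π·1.45²·16.8) = 0.002253 K/W
ΣR = 1.101×10^-4 + 1.181 + 0.9007 + 0.002253 = 2.084 K/W
Q = ΔT/ΣR = (60.1 °C − 24.3 °C)/2.084 = 17.18 W
From the inner boundary to the expanded polystyrene/fibreglass batt interface, ΣR_partial = 1.181 K/W.
T_interface = T_in − Q·ΣR_partial = 60.1 °C − (17.18)(1.181) = 39.8 °C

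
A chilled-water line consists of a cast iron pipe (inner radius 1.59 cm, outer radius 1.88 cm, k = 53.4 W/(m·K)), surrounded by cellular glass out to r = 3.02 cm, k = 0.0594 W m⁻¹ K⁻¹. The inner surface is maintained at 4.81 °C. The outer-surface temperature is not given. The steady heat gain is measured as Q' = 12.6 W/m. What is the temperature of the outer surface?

T_out = 20.8 °C

Series resistances:
  R'_cast iron = ln(0.0188/0.0159)/(2πk) = 0.1675/(2π·53.4) = 4.993×10^-4 m·K/W
  R'_cellular glass = ln(0.0302/0.0188)/(2πk) = 0.4740/(2π·0.0594) = 1.270 m·K/W
ΣR = 1.270 m·K/W
ΔT = Q'·ΣR = 12.6 × 1.270 = 16.00 K
Heat flows inward, so T_out = T_in + ΔT = 4.81 + 16.00 = 20.8 °C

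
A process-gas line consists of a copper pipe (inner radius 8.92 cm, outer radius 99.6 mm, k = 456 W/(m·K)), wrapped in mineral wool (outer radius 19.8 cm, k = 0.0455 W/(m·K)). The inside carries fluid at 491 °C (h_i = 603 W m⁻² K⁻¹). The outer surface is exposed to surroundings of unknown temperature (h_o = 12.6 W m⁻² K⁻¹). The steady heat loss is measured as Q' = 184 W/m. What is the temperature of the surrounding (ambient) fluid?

Sum the resistances:
  R'_conv,in = 1/(2πr h) = 1/(2π·0.0892·603) = 0.002959 m·K/W
  R'_copper = ln(0.0996/0.0892)/(2πk) = 0.1103/(2π·456) = 3.849×10^-5 m·K/W
  R'_mineral wool = ln(0.198/0.0996)/(2πk) = 0.6871/(2π·0.0455) = 2.403 m·K/W
  R'_conv,out = 1/(2πr h) = 1/(2π·0.198·12.6) = 0.06379 m·K/W
ΣR = 2.470 m·K/W
ΔT = Q'·ΣR = 184 × 2.470 = 454.5 K
Heat flows outward, so T_out = T_in − ΔT = 491 − 454.5 = 36.5 °C

T_out = 36.5 °C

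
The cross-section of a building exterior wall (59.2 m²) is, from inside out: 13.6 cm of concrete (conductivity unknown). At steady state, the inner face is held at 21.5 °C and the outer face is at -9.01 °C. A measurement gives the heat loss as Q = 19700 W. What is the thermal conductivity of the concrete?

ΣR = ΔT/Q = |21.5 − -9.01|/19700 = 0.001549 K/W
L/(kA) = 0.001549 ⇒ k = 0.136/(0.001549·59.2) = 1.48 W/m·K

k = 1.48 W/m·K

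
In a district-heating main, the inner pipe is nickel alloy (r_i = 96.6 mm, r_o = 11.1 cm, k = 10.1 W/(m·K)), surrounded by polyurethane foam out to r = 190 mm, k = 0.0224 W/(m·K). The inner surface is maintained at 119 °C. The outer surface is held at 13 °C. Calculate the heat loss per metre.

Q' = 27.7 W/m

Series thermal resistances, inner to outer:
  R'_nickel alloy = ln(0.111/0.0966)/(2πk) = 0.1390/(2π·10.1) = 0.002190 m·K/W
  R'_polyurethane foam = ln(0.190/0.111)/(2πk) = 0.5375/(2π·0.0224) = 3.819 m·K/W
ΣR = 0.002190 + 3.819 = 3.821 m·K/W
Q' = ΔT/ΣR = (119 °C − 13 °C)/3.821 = 27.7 W/m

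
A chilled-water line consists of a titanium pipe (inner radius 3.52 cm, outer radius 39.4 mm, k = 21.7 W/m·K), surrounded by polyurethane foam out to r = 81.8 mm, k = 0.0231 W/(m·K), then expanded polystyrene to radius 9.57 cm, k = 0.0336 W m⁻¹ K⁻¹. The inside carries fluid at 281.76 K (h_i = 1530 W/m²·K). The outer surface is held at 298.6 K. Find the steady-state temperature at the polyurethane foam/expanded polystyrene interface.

Series thermal resistances, inner to outer:
  R'_conv,in = 1/(2πr h) = 1/(2π·0.0352·1530) = 0.002955 m·K/W
  R'_titanium = ln(0.0394/0.0352)/(2πk) = 0.1127/(2π·21.7) = 8.267×10^-4 m·K/W
  R'_polyurethane foam = ln(0.0818/0.0394)/(2πk) = 0.7305/(2π·0.0231) = 5.033 m·K/W
  R'_expanded polystyrene = ln(0.0957/0.0818)/(2πk) = 0.1569/(2π·0.0336) = 0.7434 m·K/W
ΣR = 0.002955 + 8.267×10^-4 + 5.033 + 0.7434 = 5.780 m·K/W
Q' = ΔT/ΣR = (281.76 K − 298.6 K)/5.780 = -2.913 W/m
From the inner boundary to the polyurethane foam/expanded polystyrene interface, ΣR_partial = 5.037 m·K/W.
T_interface = T_in − Q'·ΣR_partial = 281.76 K − (-2.913)(5.037) = 296.4 K

T = 296.4 K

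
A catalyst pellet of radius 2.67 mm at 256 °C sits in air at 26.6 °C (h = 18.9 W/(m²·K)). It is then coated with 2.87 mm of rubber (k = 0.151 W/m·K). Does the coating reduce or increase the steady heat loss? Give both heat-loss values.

Critical radius for a sphere: r_cr = 2k/h = 0.0160 m = 1.60 cm.
Outer radius after coating: r₂ = 0.00267 + 0.00287 = 0.00554 m.
Since r₁ < r_cr and r₂ ≤ r_cr, the coating moves toward the maximum at r_cr — heat loss rises.
Bare: R = 1/(4πr₁²h) = 590.6 K/W; Q = 229.4/590.6 = 0.388 W.
Coated: R = R_cond + R_conv = 239.4 K/W; Q = 229.4/239.4 = 0.958 W.

increases: 0.388 → 0.958 W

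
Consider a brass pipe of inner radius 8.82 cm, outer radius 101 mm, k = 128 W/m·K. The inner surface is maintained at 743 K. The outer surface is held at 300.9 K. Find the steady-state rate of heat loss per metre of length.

Q' = 2πk·ΔT/ln(r₂/r₁) = 2π × 128 × 442.1 / ln(0.101/0.0882) = 2.62×10^6 W/m

Q' = 2620 kW/m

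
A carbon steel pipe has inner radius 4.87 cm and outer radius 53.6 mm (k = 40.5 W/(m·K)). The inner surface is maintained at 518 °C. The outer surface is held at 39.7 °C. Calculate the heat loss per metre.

Q' = 1.27×10^6 W/m

Q' = 2πk·ΔT/ln(r₂/r₁) = 2π × 40.5 × 478.3 / ln(0.0536/0.0487) = 1.27×10^6 W/m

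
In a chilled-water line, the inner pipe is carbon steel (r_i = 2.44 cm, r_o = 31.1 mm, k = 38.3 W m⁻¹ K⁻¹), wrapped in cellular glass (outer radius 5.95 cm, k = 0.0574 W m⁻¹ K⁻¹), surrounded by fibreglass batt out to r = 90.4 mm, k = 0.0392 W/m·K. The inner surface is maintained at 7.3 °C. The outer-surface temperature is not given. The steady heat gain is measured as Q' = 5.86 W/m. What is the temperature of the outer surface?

Series resistances:
  R'_carbon steel = ln(0.0311/0.0244)/(2πk) = 0.2426/(2π·38.3) = 0.001008 m·K/W
  R'_cellular glass = ln(0.0595/0.0311)/(2πk) = 0.6488/(2π·0.0574) = 1.799 m·K/W
  R'_fibreglass batt = ln(0.0904/0.0595)/(2πk) = 0.4183/(2π·0.0392) = 1.698 m·K/W
ΣR = 3.498 m·K/W
ΔT = Q'·ΣR = 5.86 × 3.498 = 20.50 K
Heat flows inward, so T_out = T_in + ΔT = 7.3 + 20.50 = 27.8 °C

T_out = 27.8 °C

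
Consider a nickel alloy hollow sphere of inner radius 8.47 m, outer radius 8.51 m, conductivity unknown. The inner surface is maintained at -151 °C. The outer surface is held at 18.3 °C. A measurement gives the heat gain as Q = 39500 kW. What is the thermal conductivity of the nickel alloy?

ΣR = ΔT/Q = |-151 − 18.3|/3.95×10^7 = 4.286×10^-6 K/W
(1/r₁−1/r₂)/(4πk) = 4.286×10^-6 ⇒ k = 5.549×10^-4/(4π·4.286×10^-6) = 10.3 W/m·K

k = 10.3 W/m·K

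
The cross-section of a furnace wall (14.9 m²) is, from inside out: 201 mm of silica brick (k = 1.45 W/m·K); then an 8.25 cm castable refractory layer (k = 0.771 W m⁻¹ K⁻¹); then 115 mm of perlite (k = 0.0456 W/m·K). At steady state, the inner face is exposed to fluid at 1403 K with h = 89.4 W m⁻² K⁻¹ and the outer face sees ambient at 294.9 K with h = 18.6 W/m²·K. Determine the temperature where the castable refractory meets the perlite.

T = 1303 K

Series thermal resistances, inner to outer:
  R_conv,in = 1/(hA) = 1/(89.4·14.9) = 7.507×10^-4 K/W
  R_silica brick = L/(kA) = 0.201/(1.45·14.9) = 0.009303 K/W
  R_castable refractory = L/(kA) = 0.0825/(0.771·14.9) = 0.007181 K/W
  R_perlite = L/(kA) = 0.115/(0.0456·14.9) = 0.1693 K/W
  R_conv,out = 1/(hA) = 1/(18.6·14.9) = 0.003608 K/W
ΣR = 7.507×10^-4 + 0.009303 + 0.007181 + 0.1693 + 0.003608 = 0.1901 K/W
Q = ΔT/ΣR = (1403 K − 294.9 K)/0.1901 = 5829 W
From the inner boundary to the castable refractory/perlite interface, ΣR_partial = 0.01723 K/W.
T_interface = T_in − Q·ΣR_partial = 1403 K − (5829)(0.01723) = 1303 K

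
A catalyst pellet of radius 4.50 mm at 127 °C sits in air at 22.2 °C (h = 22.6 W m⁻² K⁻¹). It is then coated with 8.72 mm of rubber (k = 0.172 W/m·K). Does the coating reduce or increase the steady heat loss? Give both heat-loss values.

increases: 0.603 → 1.19 W

Critical radius for a sphere: r_cr = 2k/h = 0.0152 m = 1.52 cm.
Outer radius after coating: r₂ = 0.00450 + 0.00872 = 0.01322 m.
Since r₁ < r_cr and r₂ ≤ r_cr, the coating moves toward the maximum at r_cr — heat loss rises.
Bare: R = 1/(4πr₁²h) = 173.9 K/W; Q = 104.8/173.9 = 0.603 W.
Coated: R = R_cond + R_conv = 87.96 K/W; Q = 104.8/87.96 = 1.19 W.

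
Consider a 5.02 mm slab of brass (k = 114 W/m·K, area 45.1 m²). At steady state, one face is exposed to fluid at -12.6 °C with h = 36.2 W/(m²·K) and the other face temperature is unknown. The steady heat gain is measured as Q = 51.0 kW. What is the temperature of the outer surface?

T_out = 18.7 °C

Series resistances:
  R_conv,in = 1/(hA) = 1/(36.2·45.1) = 6.125×10^-4 K/W
  R_brass = L/(kA) = 0.00502/(114·45.1) = 9.764×10^-7 K/W
ΣR = 6.135×10^-4 K/W
ΔT = Q·ΣR = 51000 × 6.135×10^-4 = 31.29 K
Heat flows inward, so T_out = T_in + ΔT = -12.6 + 31.29 = 18.7 °C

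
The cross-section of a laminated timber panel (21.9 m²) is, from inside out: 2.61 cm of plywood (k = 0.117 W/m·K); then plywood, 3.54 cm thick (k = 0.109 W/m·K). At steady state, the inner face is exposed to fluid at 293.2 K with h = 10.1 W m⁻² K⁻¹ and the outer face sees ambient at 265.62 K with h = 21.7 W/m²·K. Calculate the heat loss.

Series thermal resistances, inner to outer:
  R_conv,in = 1/(hA) = 1/(10.1·21.9) = 0.004521 K/W
  R_plywood = L/(kA) = 0.0261/(0.117·21.9) = 0.01019 K/W
  R_plywood = L/(kA) = 0.0354/(0.109·21.9) = 0.01483 K/W
  R_conv,out = 1/(hA) = 1/(21.7·21.9) = 0.002104 K/W
ΣR = 0.004521 + 0.01019 + 0.01483 + 0.002104 = 0.03164 K/W
Q = ΔT/ΣR = (293.2 K − 265.62 K)/0.03164 = 872 W

Q = 872 W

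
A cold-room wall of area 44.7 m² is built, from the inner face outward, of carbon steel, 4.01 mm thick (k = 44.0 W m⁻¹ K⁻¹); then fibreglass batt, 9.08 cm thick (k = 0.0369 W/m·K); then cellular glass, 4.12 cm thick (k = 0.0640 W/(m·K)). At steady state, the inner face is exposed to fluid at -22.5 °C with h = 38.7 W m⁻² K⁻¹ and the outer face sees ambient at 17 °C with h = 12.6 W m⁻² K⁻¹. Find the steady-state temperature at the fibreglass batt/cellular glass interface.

T = 8.10 °C

Series thermal resistances, inner to outer:
  R_conv,in = 1/(hA) = 1/(38.7·44.7) = 5.781×10^-4 K/W
  R_carbon steel = L/(kA) = 0.00401/(44.0·44.7) = 2.039×10^-6 K/W
  R_fibreglass batt = L/(kA) = 0.0908/(0.0369·44.7) = 0.05505 K/W
  R_cellular glass = L/(kA) = 0.0412/(0.0640·44.7) = 0.01440 K/W
  R_conv,out = 1/(hA) = 1/(12.6·44.7) = 0.001776 K/W
ΣR = 5.781×10^-4 + 2.039×10^-6 + 0.05505 + 0.01440 + 0.001776 = 0.07181 K/W
Q = ΔT/ΣR = (-22.5 °C − 17 °C)/0.07181 = -550.1 W
From the inner boundary to the fibreglass batt/cellular glass interface, ΣR_partial = 0.05563 K/W.
T_interface = T_in − Q·ΣR_partial = -22.5 °C − (-550.1)(0.05563) = 8.10 °C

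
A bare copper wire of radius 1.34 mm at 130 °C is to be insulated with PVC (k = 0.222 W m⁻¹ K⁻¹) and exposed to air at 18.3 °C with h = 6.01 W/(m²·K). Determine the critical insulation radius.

r_cr = 3.69 cm

For a cylinder, r_cr = k_ins/h = 0.222/6.01 = 0.0369 m = 3.69 cm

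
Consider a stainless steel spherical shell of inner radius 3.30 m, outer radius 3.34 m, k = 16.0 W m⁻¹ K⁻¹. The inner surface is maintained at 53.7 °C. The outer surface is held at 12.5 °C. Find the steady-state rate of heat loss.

Q = 4πk·ΔT/(1/r₁ − 1/r₂) = 4π × 16.0 × 41.2 / (1/3.30 − 1/3.34) = 2.28×10^6 W

Q = 2280 kW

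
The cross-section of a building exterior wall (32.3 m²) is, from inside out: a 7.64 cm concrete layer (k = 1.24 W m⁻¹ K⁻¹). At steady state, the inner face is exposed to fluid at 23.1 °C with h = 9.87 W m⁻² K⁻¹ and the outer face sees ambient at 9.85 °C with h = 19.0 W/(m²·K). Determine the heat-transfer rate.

Series thermal resistances, inner to outer:
  R_conv,in = 1/(hA) = 1/(9.87·32.3) = 0.003137 K/W
  R_concrete = L/(kA) = 0.0764/(1.24·32.3) = 0.001908 K/W
  R_conv,out = 1/(hA) = 1/(19.0·32.3) = 0.001629 K/W
ΣR = 0.003137 + 0.001908 + 0.001629 = 0.006674 K/W
Q = ΔT/ΣR = (23.1 °C − 9.85 °C)/0.006674 = 1990 W

Q = 1990 W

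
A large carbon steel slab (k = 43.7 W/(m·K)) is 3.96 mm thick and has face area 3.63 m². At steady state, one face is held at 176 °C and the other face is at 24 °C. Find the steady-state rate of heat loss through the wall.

Q = kA·ΔT/L = 43.7 × 3.63 × |176 °C − 24 °C| / 0.00396 = 6.09×10^6 W

Q = 6090 kW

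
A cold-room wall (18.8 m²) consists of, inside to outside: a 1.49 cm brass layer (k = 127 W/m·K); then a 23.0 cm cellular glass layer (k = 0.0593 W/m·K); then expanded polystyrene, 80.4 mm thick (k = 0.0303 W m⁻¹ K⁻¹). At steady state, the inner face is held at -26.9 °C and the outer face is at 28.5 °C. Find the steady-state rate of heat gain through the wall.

Q = 159 W

Treat each layer as a resistance in series:
  R_brass = L/(kA) = 0.0149/(127·18.8) = 6.241×10^-6 K/W
  R_cellular glass = L/(kA) = 0.230/(0.0593·18.8) = 0.2063 K/W
  R_expanded polystyrene = L/(kA) = 0.0804/(0.0303·18.8) = 0.1411 K/W
ΣR = 6.241×10^-6 + 0.2063 + 0.1411 = 0.3474 K/W
Q = ΔT/ΣR = (-26.9 °C − 28.5 °C)/0.3474 = -159 W
(Negative Q ⇒ heat flows inward; heat gain = 159 W.)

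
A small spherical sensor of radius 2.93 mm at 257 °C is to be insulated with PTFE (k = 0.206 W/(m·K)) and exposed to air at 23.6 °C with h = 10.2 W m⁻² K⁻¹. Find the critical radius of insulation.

For a sphere, r_cr = 2k_ins/h = 2·0.206/10.2 = 0.0404 m = 4.04 cm

r_cr = 4.04 cm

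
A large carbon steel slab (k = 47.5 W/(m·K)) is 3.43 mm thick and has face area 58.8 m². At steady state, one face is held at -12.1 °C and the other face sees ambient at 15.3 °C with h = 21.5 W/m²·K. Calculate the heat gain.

Q = 34.6 kW

Resistance network (inner→outer):
  R_carbon steel = L/(kA) = 0.00343/(47.5·58.8) = 1.228×10^-6 K/W
  R_conv,out = 1/(hA) = 1/(21.5·58.8) = 7.910×10^-4 K/W
ΣR = 1.228×10^-6 + 7.910×10^-4 = 7.922×10^-4 K/W
Q = ΔT/ΣR = (-12.1 °C − 15.3 °C)/7.922×10^-4 = -34600 W
(Negative Q ⇒ heat flows inward; heat gain = 34600 W.)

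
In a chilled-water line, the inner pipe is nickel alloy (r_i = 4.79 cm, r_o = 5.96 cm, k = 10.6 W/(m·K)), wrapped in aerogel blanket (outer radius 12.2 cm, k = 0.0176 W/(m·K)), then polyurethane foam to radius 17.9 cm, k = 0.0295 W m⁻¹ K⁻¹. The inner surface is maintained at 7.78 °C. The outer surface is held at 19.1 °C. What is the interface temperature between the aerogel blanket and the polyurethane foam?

T = 16.4 °C

Series thermal resistances, inner to outer:
  R'_nickel alloy = ln(0.0596/0.0479)/(2πk) = 0.2185/(2π·10.6) = 0.003281 m·K/W
  R'_aerogel blanket = ln(0.122/0.0596)/(2πk) = 0.7164/(2π·0.0176) = 6.478 m·K/W
  R'_polyurethane foam = ln(0.179/0.122)/(2πk) = 0.3834/(2π·0.0295) = 2.068 m·K/W
ΣR = 0.003281 + 6.478 + 2.068 = 8.549 m·K/W
Q' = ΔT/ΣR = (7.78 °C − 19.1 °C)/8.549 = -1.324 W/m
From the inner boundary to the aerogel blanket/polyurethane foam interface, ΣR_partial = 6.481 m·K/W.
T_interface = T_in − Q'·ΣR_partial = 7.78 °C − (-1.324)(6.481) = 16.4 °C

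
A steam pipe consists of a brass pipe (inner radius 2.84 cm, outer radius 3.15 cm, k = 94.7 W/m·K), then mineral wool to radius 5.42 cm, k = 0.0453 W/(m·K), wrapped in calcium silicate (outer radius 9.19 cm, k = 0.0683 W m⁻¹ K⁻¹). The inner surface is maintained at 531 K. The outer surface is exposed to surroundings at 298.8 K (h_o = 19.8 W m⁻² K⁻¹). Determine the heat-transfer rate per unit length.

Q' = 72.0 W/m

Treat each layer as a resistance in series:
  R'_brass = ln(0.0315/0.0284)/(2πk) = 0.1036/(2π·94.7) = 1.741×10^-4 m·K/W
  R'_mineral wool = ln(0.0542/0.0315)/(2πk) = 0.5427/(2π·0.0453) = 1.907 m·K/W
  R'_calcium silicate = ln(0.0919/0.0542)/(2πk) = 0.5280/(2π·0.0683) = 1.230 m·K/W
  R'_conv,out = 1/(2πr h) = 1/(2π·0.0919·19.8) = 0.08747 m·K/W
ΣR = 1.741×10^-4 + 1.907 + 1.230 + 0.08747 = 3.225 m·K/W
Q' = ΔT/ΣR = (531 K − 298.8 K)/3.225 = 72.0 W/m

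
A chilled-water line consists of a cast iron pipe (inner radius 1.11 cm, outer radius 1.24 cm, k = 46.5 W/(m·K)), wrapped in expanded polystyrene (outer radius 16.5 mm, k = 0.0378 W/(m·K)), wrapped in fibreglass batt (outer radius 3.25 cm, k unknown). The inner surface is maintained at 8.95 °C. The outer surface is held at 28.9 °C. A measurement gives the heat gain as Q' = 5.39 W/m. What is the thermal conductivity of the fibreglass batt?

ΣR = ΔT/Q' = |8.95 − 28.9|/5.39 = 3.701 m·K/W
Known resistances:
  R'_cast iron = ln(0.0124/0.0111)/(2πk) = 0.1108/(2π·46.5) = 3.791×10^-4 m·K/W
  R'_expanded polystyrene = ln(0.0165/0.0124)/(2πk) = 0.2857/(2π·0.0378) = 1.203 m·K/W
R_fibreglass batt = ΣR − ΣR_known = 3.701 − 1.203 = 2.498 m·K/W
ln(r₂/r₁)/(2πk) = 2.498 ⇒ k = 0.6779/(2π·2.498) = 0.0432 W/m·K

k = 0.0432 W/m·K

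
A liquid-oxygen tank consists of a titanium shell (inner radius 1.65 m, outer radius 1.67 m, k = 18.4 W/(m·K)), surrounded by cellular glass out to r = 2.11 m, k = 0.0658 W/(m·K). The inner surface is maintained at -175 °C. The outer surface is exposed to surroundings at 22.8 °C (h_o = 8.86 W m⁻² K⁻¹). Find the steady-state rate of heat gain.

Series thermal resistances, inner to outer:
  R_titanium = (1/1.65 − 1/1.67)/(4πk) = 0.007258/(4π·18.4) = 3.139×10^-5 K/W
  R_cellular glass = (1/1.67 − 1/2.11)/(4πk) = 0.1249/(4π·0.0658) = 0.1510 K/W
  R_conv,out = 1/(4πr²h) = 1/(4π·2.11²·8.86) = 0.002017 K/W
ΣR = 3.139×10^-5 + 0.1510 + 0.002017 = 0.1530 K/W
Q = ΔT/ΣR = (-175 °C − 22.8 °C)/0.1530 = -1290 W
(Negative Q ⇒ heat flows inward; heat gain = 1290 W.)

Q = 1290 W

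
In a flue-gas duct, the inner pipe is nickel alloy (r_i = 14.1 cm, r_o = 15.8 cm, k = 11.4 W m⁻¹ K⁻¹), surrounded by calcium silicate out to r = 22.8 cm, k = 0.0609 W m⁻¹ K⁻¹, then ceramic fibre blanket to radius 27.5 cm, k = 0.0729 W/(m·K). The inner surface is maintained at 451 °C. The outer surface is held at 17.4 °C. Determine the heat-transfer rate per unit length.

Treat each layer as a resistance in series:
  R'_nickel alloy = ln(0.158/0.141)/(2πk) = 0.1138/(2π·11.4) = 0.001589 m·K/W
  R'_calcium silicate = ln(0.228/0.158)/(2πk) = 0.3668/(2π·0.0609) = 0.9585 m·K/W
  R'_ceramic fibre blanket = ln(0.275/0.228)/(2πk) = 0.1874/(2π·0.0729) = 0.4092 m·K/W
ΣR = 0.001589 + 0.9585 + 0.4092 = 1.369 m·K/W
Q' = ΔT/ΣR = (451 °C − 17.4 °C)/1.369 = 317 W/m

Q' = 317 W/m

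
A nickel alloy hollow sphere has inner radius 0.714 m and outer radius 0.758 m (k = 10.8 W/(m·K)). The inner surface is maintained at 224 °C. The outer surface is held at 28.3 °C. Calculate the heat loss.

Q = 327 kW

Q = 4πk·ΔT/(1/r₁ − 1/r₂) = 4π × 10.8 × 195.7 / (1/0.714 − 1/0.758) = 3.27×10^5 W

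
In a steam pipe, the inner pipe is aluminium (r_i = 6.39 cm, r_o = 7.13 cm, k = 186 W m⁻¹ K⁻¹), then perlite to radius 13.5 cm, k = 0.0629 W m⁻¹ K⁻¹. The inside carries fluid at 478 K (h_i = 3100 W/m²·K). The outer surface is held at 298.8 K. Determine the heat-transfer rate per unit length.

Q' = 111 W/m

Series thermal resistances, inner to outer:
  R'_conv,in = 1/(2πr h) = 1/(2π·0.0639·3100) = 8.034×10^-4 m·K/W
  R'_aluminium = ln(0.0713/0.0639)/(2πk) = 0.1096/(2π·186) = 9.376×10^-5 m·K/W
  R'_perlite = ln(0.135/0.0713)/(2πk) = 0.6384/(2π·0.0629) = 1.615 m·K/W
ΣR = 8.034×10^-4 + 9.376×10^-5 + 1.615 = 1.616 m·K/W
Q' = ΔT/ΣR = (478 K − 298.8 K)/1.616 = 111 W/m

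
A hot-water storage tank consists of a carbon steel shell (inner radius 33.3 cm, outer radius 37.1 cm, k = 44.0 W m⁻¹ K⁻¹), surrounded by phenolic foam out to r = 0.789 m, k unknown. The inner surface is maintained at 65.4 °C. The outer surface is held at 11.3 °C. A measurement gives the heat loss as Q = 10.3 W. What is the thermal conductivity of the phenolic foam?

k = 0.0216 W/m·K

ΣR = ΔT/Q = |65.4 − 11.3|/10.3 = 5.252 K/W
Known resistances:
  R_carbon steel = (1/0.333 − 1/0.371)/(4πk) = 0.3076/(4π·44.0) = 5.563×10^-4 K/W
R_phenolic foam = ΣR − ΣR_known = 5.252 − 5.563×10^-4 = 5.251 K/W
(1/r₁−1/r₂)/(4πk) = 5.251 ⇒ k = 1.428/(4π·5.251) = 0.0216 W/m·K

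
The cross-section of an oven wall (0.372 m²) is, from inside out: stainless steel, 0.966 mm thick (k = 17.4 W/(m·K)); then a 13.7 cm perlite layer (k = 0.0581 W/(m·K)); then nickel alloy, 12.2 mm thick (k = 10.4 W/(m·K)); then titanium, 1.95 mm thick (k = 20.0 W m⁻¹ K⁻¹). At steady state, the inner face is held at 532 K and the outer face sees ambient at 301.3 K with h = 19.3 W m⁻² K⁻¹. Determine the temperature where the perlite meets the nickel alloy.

Series thermal resistances, inner to outer:
  R_stainless steel = L/(kA) = 9.66×10^-4/(17.4·0.372) = 1.492×10^-4 K/W
  R_perlite = L/(kA) = 0.137/(0.0581·0.372) = 6.339 K/W
  R_nickel alloy = L/(kA) = 0.0122/(10.4·0.372) = 0.003153 K/W
  R_titanium = L/(kA) = 0.00195/(20.0·0.372) = 2.621×10^-4 K/W
  R_conv,out = 1/(hA) = 1/(19.3·0.372) = 0.1393 K/W
ΣR = 1.492×10^-4 + 6.339 + 0.003153 + 2.621×10^-4 + 0.1393 = 6.482 K/W
Q = ΔT/ΣR = (532 K − 301.3 K)/6.482 = 35.59 W
From the inner boundary to the perlite/nickel alloy interface, ΣR_partial = 6.339 K/W.
T_interface = T_in − Q·ΣR_partial = 532 K − (35.59)(6.339) = 306.4 K

T = 306.4 K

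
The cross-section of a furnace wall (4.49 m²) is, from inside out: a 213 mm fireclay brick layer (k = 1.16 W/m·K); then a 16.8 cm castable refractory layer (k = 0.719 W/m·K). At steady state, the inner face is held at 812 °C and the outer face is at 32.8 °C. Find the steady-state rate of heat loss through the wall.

Q = 8380 W

Resistance network (inner→outer):
  R_fireclay brick = L/(kA) = 0.213/(1.16·4.49) = 0.04090 K/W
  R_castable refractory = L/(kA) = 0.168/(0.719·4.49) = 0.05204 K/W
ΣR = 0.04090 + 0.05204 = 0.09294 K/W
Q = ΔT/ΣR = (812 °C − 32.8 °C)/0.09294 = 8380 W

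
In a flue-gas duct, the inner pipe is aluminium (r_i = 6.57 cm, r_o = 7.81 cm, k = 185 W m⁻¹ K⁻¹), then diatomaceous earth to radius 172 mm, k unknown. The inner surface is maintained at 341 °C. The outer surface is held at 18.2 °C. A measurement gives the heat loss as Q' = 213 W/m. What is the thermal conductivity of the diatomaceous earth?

k = 0.0829 W/m·K

ΣR = ΔT/Q' = |341 − 18.2|/213 = 1.515 m·K/W
Known resistances:
  R'_aluminium = ln(0.0781/0.0657)/(2πk) = 0.1729/(2π·185) = 1.487×10^-4 m·K/W
R_diatomaceous earth = ΣR − ΣR_known = 1.515 − 1.487×10^-4 = 1.515 m·K/W
ln(r₂/r₁)/(2πk) = 1.515 ⇒ k = 0.7895/(2π·1.515) = 0.0829 W/m·K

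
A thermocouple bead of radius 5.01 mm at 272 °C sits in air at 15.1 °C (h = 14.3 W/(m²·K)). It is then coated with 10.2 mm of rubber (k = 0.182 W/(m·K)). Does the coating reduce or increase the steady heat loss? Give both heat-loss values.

increases: 1.16 → 3.11 W

Critical radius for a sphere: r_cr = 2k/h = 0.0255 m = 2.55 cm.
Outer radius after coating: r₂ = 0.00501 + 0.0102 = 0.01521 m.
Since r₁ < r_cr and r₂ ≤ r_cr, the coating moves toward the maximum at r_cr — heat loss rises.
Bare: R = 1/(4πr₁²h) = 221.7 K/W; Q = 256.9/221.7 = 1.16 W.
Coated: R = R_cond + R_conv = 82.58 K/W; Q = 256.9/82.58 = 3.11 W.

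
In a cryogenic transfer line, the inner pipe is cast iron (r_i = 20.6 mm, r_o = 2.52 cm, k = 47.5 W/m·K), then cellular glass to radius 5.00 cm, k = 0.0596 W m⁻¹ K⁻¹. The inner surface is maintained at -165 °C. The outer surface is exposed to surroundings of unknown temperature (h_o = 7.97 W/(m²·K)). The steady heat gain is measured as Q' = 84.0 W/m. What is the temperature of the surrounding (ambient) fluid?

T_out = 22.3 °C

Sum the resistances:
  R'_cast iron = ln(0.0252/0.0206)/(2πk) = 0.2016/(2π·47.5) = 6.753×10^-4 m·K/W
  R'_cellular glass = ln(0.0500/0.0252)/(2πk) = 0.6852/(2π·0.0596) = 1.830 m·K/W
  R'_conv,out = 1/(2πr h) = 1/(2π·0.0500·7.97) = 0.3994 m·K/W
ΣR = 2.230 m·K/W
ΔT = Q'·ΣR = 84.0 × 2.230 = 187.3 K
Heat flows inward, so T_out = T_in + ΔT = -165 + 187.3 = 22.3 °C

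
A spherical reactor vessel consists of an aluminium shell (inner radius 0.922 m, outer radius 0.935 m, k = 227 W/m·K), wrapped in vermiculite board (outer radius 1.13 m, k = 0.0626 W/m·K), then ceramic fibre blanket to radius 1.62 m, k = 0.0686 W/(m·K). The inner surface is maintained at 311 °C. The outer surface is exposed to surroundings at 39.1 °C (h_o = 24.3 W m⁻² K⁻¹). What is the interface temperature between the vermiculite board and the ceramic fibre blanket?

Resistance network (inner→outer):
  R_aluminium = (1/0.922 − 1/0.935)/(4πk) = 0.01508/(4π·227) = 5.286×10^-6 K/W
  R_vermiculite board = (1/0.935 − 1/1.13)/(4πk) = 0.1846/(4π·0.0626) = 0.2346 K/W
  R_ceramic fibre blanket = (1/1.13 − 1/1.62)/(4πk) = 0.2677/(4π·0.0686) = 0.3105 K/W
  R_conv,out = 1/(4πr²h) = 1/(4π·1.62²·24.3) = 0.001248 K/W
ΣR = 5.286×10^-6 + 0.2346 + 0.3105 + 0.001248 = 0.5464 K/W
Q = ΔT/ΣR = (311 °C − 39.1 °C)/0.5464 = 497.6 W
From the inner boundary to the vermiculite board/ceramic fibre blanket interface, ΣR_partial = 0.2346 K/W.
T_interface = T_in − Q·ΣR_partial = 311 °C − (497.6)(0.2346) = 194 °C

T = 194 °C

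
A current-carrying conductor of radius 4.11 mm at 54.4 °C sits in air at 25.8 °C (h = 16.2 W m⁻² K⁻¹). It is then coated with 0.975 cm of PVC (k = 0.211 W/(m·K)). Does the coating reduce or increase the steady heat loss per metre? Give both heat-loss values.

increases: 12.0 → 17.6 W/m

Critical radius for a cylinder: r_cr = k/h = 0.0130 m = 1.30 cm.
Outer radius after coating: r₂ = 0.00411 + 0.00975 = 0.01386 m.
r₁ < r_cr < r₂: heat loss rises to a maximum at r_cr then falls. Whether the coating helps depends on whether Q(r₂) has dropped back below Q(r₁).
Bare: R = 1/(2πr₁h) = 2.390 m·K/W; Q = 28.6/2.390 = 12.0 W/m.
Coated: R = R_cond + R_conv = 1.626 m·K/W; Q = 28.6/1.626 = 17.6 W/m.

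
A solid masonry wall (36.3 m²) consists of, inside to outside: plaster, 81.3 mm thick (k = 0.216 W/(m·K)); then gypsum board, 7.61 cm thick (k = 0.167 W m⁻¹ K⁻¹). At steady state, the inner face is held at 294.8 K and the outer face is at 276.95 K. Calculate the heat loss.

Treat each layer as a resistance in series:
  R_plaster = L/(kA) = 0.0813/(0.216·36.3) = 0.01037 K/W
  R_gypsum board = L/(kA) = 0.0761/(0.167·36.3) = 0.01255 K/W
ΣR = 0.01037 + 0.01255 = 0.02292 K/W
Q = ΔT/ΣR = (294.8 K − 276.95 K)/0.02292 = 779 W

Q = 779 W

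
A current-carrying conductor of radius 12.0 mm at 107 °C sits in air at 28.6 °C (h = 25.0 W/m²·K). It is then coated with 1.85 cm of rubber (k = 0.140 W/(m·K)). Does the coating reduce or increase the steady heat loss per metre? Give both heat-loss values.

reduces: 148 → 61.8 W/m

Critical radius for a cylinder: r_cr = k/h = 0.00560 m = 0.560 cm.
Outer radius after coating: r₂ = 0.0120 + 0.0185 = 0.0305 m.
Since r₁ ≥ r_cr, any added insulation reduces the heat loss.
Bare: R = 1/(2πr₁h) = 0.5305 m·K/W; Q = 78.4/0.5305 = 148 W/m.
Coated: R = R_cond + R_conv = 1.269 m·K/W; Q = 78.4/1.269 = 61.8 W/m.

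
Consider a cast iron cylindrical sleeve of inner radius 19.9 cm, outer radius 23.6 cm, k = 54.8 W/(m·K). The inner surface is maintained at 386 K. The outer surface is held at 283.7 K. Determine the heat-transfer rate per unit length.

Q' = 2πk·ΔT/ln(r₂/r₁) = 2π × 54.8 × 102.3 / ln(0.236/0.199) = 2.07×10^5 W/m

Q' = 2.07×10^5 W/m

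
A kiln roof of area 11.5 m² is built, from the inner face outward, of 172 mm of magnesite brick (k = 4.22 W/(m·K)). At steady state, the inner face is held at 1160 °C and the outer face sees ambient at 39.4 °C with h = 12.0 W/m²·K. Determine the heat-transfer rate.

Q = 1.04×10^5 W

Series thermal resistances, inner to outer:
  R_magnesite brick = L/(kA) = 0.172/(4.22·11.5) = 0.003544 K/W
  R_conv,out = 1/(hA) = 1/(12.0·11.5) = 0.007246 K/W
ΣR = 0.003544 + 0.007246 = 0.01079 K/W
Q = ΔT/ΣR = (1160 °C − 39.4 °C)/0.01079 = 1.04×10^5 W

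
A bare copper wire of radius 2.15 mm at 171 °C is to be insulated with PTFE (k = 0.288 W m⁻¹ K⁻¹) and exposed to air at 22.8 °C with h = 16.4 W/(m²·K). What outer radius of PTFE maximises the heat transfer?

r_cr = 1.76 cm

For a cylinder, r_cr = k_ins/h = 0.288/16.4 = 0.0176 m = 1.76 cm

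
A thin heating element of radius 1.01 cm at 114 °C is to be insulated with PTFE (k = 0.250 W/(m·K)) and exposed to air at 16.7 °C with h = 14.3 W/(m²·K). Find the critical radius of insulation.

r_cr = 1.75 cm

For a cylinder, r_cr = k_ins/h = 0.250/14.3 = 0.0175 m = 1.75 cm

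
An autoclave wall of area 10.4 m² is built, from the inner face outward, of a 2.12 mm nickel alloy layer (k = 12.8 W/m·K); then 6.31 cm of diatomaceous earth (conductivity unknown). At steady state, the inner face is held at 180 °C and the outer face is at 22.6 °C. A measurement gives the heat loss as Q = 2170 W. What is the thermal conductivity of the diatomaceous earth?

k = 0.0837 W/m·K

ΣR = ΔT/Q = |180 − 22.6|/2170 = 0.07253 K/W
Known resistances:
  R_nickel alloy = L/(kA) = 0.00212/(12.8·10.4) = 1.593×10^-5 K/W
R_diatomaceous earth = ΣR − ΣR_known = 0.07253 − 1.593×10^-5 = 0.07251 K/W
L/(kA) = 0.07251 ⇒ k = 0.0631/(0.07251·10.4) = 0.0837 W/m·K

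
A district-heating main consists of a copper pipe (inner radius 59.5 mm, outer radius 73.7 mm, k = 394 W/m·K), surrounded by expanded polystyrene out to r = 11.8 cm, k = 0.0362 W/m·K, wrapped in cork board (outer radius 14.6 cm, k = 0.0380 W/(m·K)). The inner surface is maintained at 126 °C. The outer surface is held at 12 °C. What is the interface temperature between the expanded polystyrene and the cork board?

Series thermal resistances, inner to outer:
  R'_copper = ln(0.0737/0.0595)/(2πk) = 0.2140/(2π·394) = 8.646×10^-5 m·K/W
  R'_expanded polystyrene = ln(0.118/0.0737)/(2πk) = 0.4707/(2π·0.0362) = 2.069 m·K/W
  R'_cork board = ln(0.146/0.118)/(2πk) = 0.2129/(2π·0.0380) = 0.8918 m·K/W
ΣR = 8.646×10^-5 + 2.069 + 0.8918 = 2.961 m·K/W
Q' = ΔT/ΣR = (126 °C − 12 °C)/2.961 = 38.50 W/m
From the inner boundary to the expanded polystyrene/cork board interface, ΣR_partial = 2.069 m·K/W.
T_interface = T_in − Q'·ΣR_partial = 126 °C − (38.50)(2.069) = 46.3 °C

T = 46.3 °C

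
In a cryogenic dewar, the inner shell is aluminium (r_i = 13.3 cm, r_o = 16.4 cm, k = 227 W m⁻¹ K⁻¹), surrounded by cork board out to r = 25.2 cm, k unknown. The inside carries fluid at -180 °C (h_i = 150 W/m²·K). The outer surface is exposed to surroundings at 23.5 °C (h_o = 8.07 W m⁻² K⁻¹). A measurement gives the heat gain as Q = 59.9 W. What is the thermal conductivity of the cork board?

ΣR = ΔT/Q = |-180 − 23.5|/59.9 = 3.397 K/W
Known resistances:
  R_conv,in = 1/(4πr²h) = 1/(4π·0.133²·150) = 0.02999 K/W
  R_aluminium = (1/0.133 − 1/0.164)/(4πk) = 1.421/(4π·227) = 4.982×10^-4 K/W
  R_conv,out = 1/(4πr²h) = 1/(4π·0.252²·8.07) = 0.1553 K/W
R_cork board = ΣR − ΣR_known = 3.397 − 0.1858 = 3.211 K/W
(1/r₁−1/r₂)/(4πk) = 3.211 ⇒ k = 2.129/(4π·3.211) = 0.0528 W/m·K

k = 0.0528 W/m·K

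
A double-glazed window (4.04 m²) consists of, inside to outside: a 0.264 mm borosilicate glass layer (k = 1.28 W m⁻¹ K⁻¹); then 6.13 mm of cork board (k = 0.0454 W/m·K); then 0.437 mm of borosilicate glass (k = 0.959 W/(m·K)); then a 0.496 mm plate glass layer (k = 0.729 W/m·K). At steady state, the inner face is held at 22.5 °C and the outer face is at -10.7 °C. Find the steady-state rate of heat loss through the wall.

Q = 984 W

Series thermal resistances, inner to outer:
  R_borosilicate glass = L/(kA) = 2.64×10^-4/(1.28·4.04) = 5.105×10^-5 K/W
  R_cork board = L/(kA) = 0.00613/(0.0454·4.04) = 0.03342 K/W
  R_borosilicate glass = L/(kA) = 4.37×10^-4/(0.959·4.04) = 1.128×10^-4 K/W
  R_plate glass = L/(kA) = 4.96×10^-4/(0.729·4.04) = 1.684×10^-4 K/W
ΣR = 5.105×10^-5 + 0.03342 + 1.128×10^-4 + 1.684×10^-4 = 0.03375 K/W
Q = ΔT/ΣR = (22.5 °C − -10.7 °C)/0.03375 = 984 W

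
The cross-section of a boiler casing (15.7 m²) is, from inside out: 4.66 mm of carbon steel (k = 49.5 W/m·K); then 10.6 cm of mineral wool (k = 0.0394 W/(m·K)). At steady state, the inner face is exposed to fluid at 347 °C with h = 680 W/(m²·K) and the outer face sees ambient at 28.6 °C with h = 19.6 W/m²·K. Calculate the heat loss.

Treat each layer as a resistance in series:
  R_conv,in = 1/(hA) = 1/(680·15.7) = 9.367×10^-5 K/W
  R_carbon steel = L/(kA) = 0.00466/(49.5·15.7) = 5.996×10^-6 K/W
  R_mineral wool = L/(kA) = 0.106/(0.0394·15.7) = 0.1714 K/W
  R_conv,out = 1/(hA) = 1/(19.6·15.7) = 0.003250 K/W
ΣR = 9.367×10^-5 + 5.996×10^-6 + 0.1714 + 0.003250 = 0.1747 K/W
Q = ΔT/ΣR = (347 °C − 28.6 °C)/0.1747 = 1820 W

Q = 1820 W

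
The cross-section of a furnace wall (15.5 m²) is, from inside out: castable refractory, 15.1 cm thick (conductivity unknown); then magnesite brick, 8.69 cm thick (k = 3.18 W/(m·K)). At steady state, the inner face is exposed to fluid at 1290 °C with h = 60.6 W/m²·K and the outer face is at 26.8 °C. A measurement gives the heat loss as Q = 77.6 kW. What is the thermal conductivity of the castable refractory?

ΣR = ΔT/Q = |1290 − 26.8|/77600 = 0.01628 K/W
Known resistances:
  R_conv,in = 1/(hA) = 1/(60.6·15.5) = 0.001065 K/W
  R_magnesite brick = L/(kA) = 0.0869/(3.18·15.5) = 0.001763 K/W
R_castable refractory = ΣR − ΣR_known = 0.01628 − 0.002828 = 0.01345 K/W
L/(kA) = 0.01345 ⇒ k = 0.151/(0.01345·15.5) = 0.724 W/m·K

k = 0.724 W/m·K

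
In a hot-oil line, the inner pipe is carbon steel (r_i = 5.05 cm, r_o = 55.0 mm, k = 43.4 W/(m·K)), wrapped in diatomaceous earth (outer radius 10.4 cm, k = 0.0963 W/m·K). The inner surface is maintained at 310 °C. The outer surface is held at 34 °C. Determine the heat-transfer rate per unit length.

Q' = 262 W/m

Resistance network (inner→outer):
  R'_carbon steel = ln(0.0550/0.0505)/(2πk) = 0.08536/(2π·43.4) = 3.130×10^-4 m·K/W
  R'_diatomaceous earth = ln(0.104/0.0550)/(2πk) = 0.6371/(2π·0.0963) = 1.053 m·K/W
ΣR = 3.130×10^-4 + 1.053 = 1.053 m·K/W
Q' = ΔT/ΣR = (310 °C − 34 °C)/1.053 = 262 W/m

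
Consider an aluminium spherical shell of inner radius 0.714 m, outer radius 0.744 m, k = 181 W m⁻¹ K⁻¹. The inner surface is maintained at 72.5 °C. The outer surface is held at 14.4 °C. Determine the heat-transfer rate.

Q = 2340 kW

Q = 4πk·ΔT/(1/r₁ − 1/r₂) = 4π × 181 × 58.1 / (1/0.714 − 1/0.744) = 2.34×10^6 W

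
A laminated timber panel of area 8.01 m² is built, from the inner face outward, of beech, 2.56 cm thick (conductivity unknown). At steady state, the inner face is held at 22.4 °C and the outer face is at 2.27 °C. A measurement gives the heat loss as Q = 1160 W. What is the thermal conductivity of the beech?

k = 0.184 W/m·K

ΣR = ΔT/Q = |22.4 − 2.27|/1160 = 0.01735 K/W
L/(kA) = 0.01735 ⇒ k = 0.0256/(0.01735·8.01) = 0.184 W/m·K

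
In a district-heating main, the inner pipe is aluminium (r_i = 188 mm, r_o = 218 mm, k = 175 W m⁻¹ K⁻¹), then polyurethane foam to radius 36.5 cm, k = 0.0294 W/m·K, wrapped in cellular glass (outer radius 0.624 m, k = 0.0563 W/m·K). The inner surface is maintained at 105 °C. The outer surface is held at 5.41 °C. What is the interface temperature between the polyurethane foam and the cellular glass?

Treat each layer as a resistance in series:
  R'_aluminium = ln(0.218/0.188)/(2πk) = 0.1481/(2π·175) = 1.346×10^-4 m·K/W
  R'_polyurethane foam = ln(0.365/0.218)/(2πk) = 0.5154/(2π·0.0294) = 2.790 m·K/W
  R'_cellular glass = ln(0.624/0.365)/(2πk) = 0.5363/(2π·0.0563) = 1.516 m·K/W
ΣR = 1.346×10^-4 + 2.790 + 1.516 = 4.306 m·K/W
Q' = ΔT/ΣR = (105 °C − 5.41 °C)/4.306 = 23.13 W/m
From the inner boundary to the polyurethane foam/cellular glass interface, ΣR_partial = 2.790 m·K/W.
T_interface = T_in − Q'·ΣR_partial = 105 °C − (23.13)(2.790) = 40.5 °C

T = 40.5 °C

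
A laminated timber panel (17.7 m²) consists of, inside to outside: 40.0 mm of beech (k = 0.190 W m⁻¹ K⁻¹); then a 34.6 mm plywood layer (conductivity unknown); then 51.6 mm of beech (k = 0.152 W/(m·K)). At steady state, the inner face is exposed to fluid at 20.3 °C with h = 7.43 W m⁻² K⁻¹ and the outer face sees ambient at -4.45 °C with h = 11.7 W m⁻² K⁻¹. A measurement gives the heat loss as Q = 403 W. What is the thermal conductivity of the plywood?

k = 0.109 W/m·K

ΣR = ΔT/Q = |20.3 − -4.45|/403 = 0.06141 K/W
Known resistances:
  R_conv,in = 1/(hA) = 1/(7.43·17.7) = 0.007604 K/W
  R_beech = L/(kA) = 0.0400/(0.190·17.7) = 0.01189 K/W
  R_beech = L/(kA) = 0.0516/(0.152·17.7) = 0.01918 K/W
  R_conv,out = 1/(hA) = 1/(11.7·17.7) = 0.004829 K/W
R_plywood = ΣR − ΣR_known = 0.06141 − 0.04350 = 0.01791 K/W
L/(kA) = 0.01791 ⇒ k = 0.0346/(0.01791·17.7) = 0.109 W/m·K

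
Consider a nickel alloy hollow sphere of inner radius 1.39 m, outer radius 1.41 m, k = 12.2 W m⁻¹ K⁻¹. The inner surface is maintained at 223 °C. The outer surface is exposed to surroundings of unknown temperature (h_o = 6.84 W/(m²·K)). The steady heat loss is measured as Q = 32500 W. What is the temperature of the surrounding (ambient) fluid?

T_out = 30.7 °C

Series resistances:
  R_nickel alloy = (1/1.39 − 1/1.41)/(4πk) = 0.01020/(4π·12.2) = 6.656×10^-5 K/W
  R_conv,out = 1/(4πr²h) = 1/(4π·1.41²·6.84) = 0.005852 K/W
ΣR = 0.005918 K/W
ΔT = Q·ΣR = 32500 × 0.005918 = 192.3 K
Heat flows outward, so T_out = T_in − ΔT = 223 − 192.3 = 30.7 °C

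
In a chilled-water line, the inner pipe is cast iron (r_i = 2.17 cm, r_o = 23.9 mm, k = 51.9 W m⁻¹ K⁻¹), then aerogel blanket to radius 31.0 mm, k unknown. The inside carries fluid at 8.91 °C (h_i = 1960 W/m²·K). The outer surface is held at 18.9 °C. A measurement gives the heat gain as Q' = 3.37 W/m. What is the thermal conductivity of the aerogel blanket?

k = 0.0140 W/m·K

ΣR = ΔT/Q' = |8.91 − 18.9|/3.37 = 2.964 m·K/W
Known resistances:
  R'_conv,in = 1/(2πr h) = 1/(2π·0.0217·1960) = 0.003742 m·K/W
  R'_cast iron = ln(0.0239/0.0217)/(2πk) = 0.09657/(2π·51.9) = 2.961×10^-4 m·K/W
R_aerogel blanket = ΣR − ΣR_known = 2.964 − 0.004038 = 2.960 m·K/W
ln(r₂/r₁)/(2πk) = 2.960 ⇒ k = 0.2601/(2π·2.960) = 0.0140 W/m·K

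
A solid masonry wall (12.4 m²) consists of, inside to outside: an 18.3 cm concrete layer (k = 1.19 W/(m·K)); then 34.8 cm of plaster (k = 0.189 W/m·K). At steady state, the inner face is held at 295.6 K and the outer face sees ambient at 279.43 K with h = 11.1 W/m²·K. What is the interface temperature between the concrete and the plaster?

Resistance network (inner→outer):
  R_concrete = L/(kA) = 0.183/(1.19·12.4) = 0.01240 K/W
  R_plaster = L/(kA) = 0.348/(0.189·12.4) = 0.1485 K/W
  R_conv,out = 1/(hA) = 1/(11.1·12.4) = 0.007265 K/W
ΣR = 0.01240 + 0.1485 + 0.007265 = 0.1682 K/W
Q = ΔT/ΣR = (295.6 K − 279.43 K)/0.1682 = 96.14 W
From the inner boundary to the concrete/plaster interface, ΣR_partial = 0.01240 K/W.
T_interface = T_in − Q·ΣR_partial = 295.6 K − (96.14)(0.01240) = 294.4 K

T = 294.4 K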